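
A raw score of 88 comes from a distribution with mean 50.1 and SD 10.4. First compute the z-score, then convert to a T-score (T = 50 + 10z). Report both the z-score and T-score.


z = (X - mean) / SD = (88 - 50.1) / 10.4
z = 37.9 / 10.4
z = 3.6442
T-score = T = 50 + 10z
Carry z at full precision (z = 37.9 / 10.4) into the conversion:
T-score = 50 + 10 * (37.9 / 10.4) = 50 + 379 / 10.4
T-score = 50 + 36.4423
T-score = 86.4423

86.4423


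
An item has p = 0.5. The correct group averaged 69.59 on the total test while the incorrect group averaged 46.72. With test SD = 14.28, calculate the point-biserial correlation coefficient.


q = 1 - p = 0.5
rpb = ((M1 - M0) / SD) * sqrt(p * q)
rpb = ((69.59 - 46.72) / 14.28) * sqrt(0.5 * 0.5)
rpb = 0.8008

0.8008


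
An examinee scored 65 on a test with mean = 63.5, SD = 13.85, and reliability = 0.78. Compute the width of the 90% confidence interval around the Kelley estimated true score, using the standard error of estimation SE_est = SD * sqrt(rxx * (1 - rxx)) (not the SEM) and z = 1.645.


True score estimate = 0.78*65 + 0.22*63.5 = 64.67
SE_est = SD * sqrt(rxx * (1 - rxx)) = 13.85 * sqrt(0.78 * 0.22) = 13.85 * sqrt(0.1716) = 5.737311
CI = T_est +/- z * SE_est, so width = 2 * z * SE_est = 2 * 1.645 * 5.737311
Width = 18.8758

18.8758


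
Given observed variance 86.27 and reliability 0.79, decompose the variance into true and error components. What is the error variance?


var_true = rxx * var_obs = 0.79 * 86.27 = 68.1533
var_error = var_obs - var_true
var_error = 86.27 - 68.1533
var_error = 18.1167

18.1167


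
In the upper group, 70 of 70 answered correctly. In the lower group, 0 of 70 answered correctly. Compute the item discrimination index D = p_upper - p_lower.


p_upper = 70/70 = 1.0
p_lower = 0/70 = 0.0
D = 1.0 - 0.0 = 1.0

1.0


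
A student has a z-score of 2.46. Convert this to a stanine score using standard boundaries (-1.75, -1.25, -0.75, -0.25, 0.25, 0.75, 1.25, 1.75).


Stanine boundaries: [-1.75, -1.25, -0.75, -0.25, 0.25, 0.75, 1.25, 1.75]
z = 2.46
Check each boundary:
  z >= -1.75 -> could be stanine 2
  z >= -1.25 -> could be stanine 3
  z >= -0.75 -> could be stanine 4
  z >= -0.25 -> could be stanine 5
  z >= 0.25 -> could be stanine 6
  z >= 0.75 -> could be stanine 7
  z >= 1.25 -> could be stanine 8
  z >= 1.75 -> could be stanine 9
Highest qualifying boundary gives stanine = 9

9


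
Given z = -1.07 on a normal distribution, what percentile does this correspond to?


CDF(z) = 0.5 * (1 + erf(z/sqrt(2)))
erf(-0.7566) = -0.7154
CDF = 0.1423
Percentile rank = 0.1423 * 100 = 14.23

14.23


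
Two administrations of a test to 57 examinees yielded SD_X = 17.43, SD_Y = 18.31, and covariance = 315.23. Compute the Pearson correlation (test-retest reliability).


r = cov(X,Y) / (SD_X * SD_Y)
r = 315.23 / (17.43 * 18.31)
r = 315.23 / 319.1433
r = 0.9877

0.9877


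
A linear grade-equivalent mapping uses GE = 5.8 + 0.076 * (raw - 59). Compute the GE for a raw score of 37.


raw - median = 37 - 59 = -22
slope * diff = 0.076 * -22 = -1.672
GE = 5.8 + -1.672
GE = 4.128

4.128


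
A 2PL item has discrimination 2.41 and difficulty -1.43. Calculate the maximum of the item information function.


For 2PL, max info at theta = b = -1.43
I_max = a^2 / 4 = 2.41^2 / 4
= 5.8081 / 4
I_max = 1.452

1.452


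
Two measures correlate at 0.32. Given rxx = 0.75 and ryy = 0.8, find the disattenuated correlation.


r_corrected = rxy / sqrt(rxx * ryy)
= 0.32 / sqrt(0.75 * 0.8)
= 0.32 / sqrt(0.6)
= 0.32 / 0.774597
r_corrected = 0.4131

0.4131


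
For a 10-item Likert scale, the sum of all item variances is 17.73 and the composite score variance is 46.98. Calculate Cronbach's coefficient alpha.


alpha = (k/(k-1)) * (1 - sum(si^2)/s_total^2)
= (10/9) * (1 - 17.73/46.98)
alpha = 0.6918

0.6918


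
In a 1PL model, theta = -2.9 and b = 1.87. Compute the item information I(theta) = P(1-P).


P = 1/(1+exp(-(-2.9-1.87))) = 0.0084
I = P*(1-P) = 0.0084 * 0.9916
I = 0.0083

0.0083


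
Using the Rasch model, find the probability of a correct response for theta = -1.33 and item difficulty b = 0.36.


theta - b = -1.33 - 0.36 = -1.69
exp(-(theta - b)) = exp(1.69) = 5.4195
P = 1 / (1 + 5.4195)
P = 0.1558

0.1558


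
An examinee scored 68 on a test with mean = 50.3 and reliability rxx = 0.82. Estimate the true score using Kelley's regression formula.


T_est = rxx * X + (1 - rxx) * mean
T_est = 0.82 * 68 + 0.18 * 50.3
T_est = 55.76 + 9.054
T_est = 64.814

64.814


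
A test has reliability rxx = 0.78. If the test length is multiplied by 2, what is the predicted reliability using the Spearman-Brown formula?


r_new = (n * rxx) / (1 + (n-1) * rxx)
r_new = (2 * 0.78) / (1 + 1 * 0.78)
r_new = 1.56 / 1.78
r_new = 0.8764

0.8764


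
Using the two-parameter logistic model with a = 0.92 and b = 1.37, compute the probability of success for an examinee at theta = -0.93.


a*(theta - b) = 0.92 * (-0.93 - 1.37) = -2.116
exp(--2.116) = 8.2979
P = 1 / (1 + 8.2979)
P = 0.1076

0.1076


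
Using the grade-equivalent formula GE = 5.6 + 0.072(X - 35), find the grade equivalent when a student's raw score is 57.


raw - median = 57 - 35 = 22
slope * diff = 0.072 * 22 = 1.584
GE = 5.6 + 1.584
GE = 7.184

7.184


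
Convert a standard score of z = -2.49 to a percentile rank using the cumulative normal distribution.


CDF(z) = 0.5 * (1 + erf(z/sqrt(2)))
erf(-1.7607) = -0.9872
CDF = 0.0064
Percentile rank = 0.0064 * 100 = 0.64

0.64


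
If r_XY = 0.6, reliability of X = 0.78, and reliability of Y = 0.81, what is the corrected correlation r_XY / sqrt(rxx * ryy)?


r_corrected = rxy / sqrt(rxx * ryy)
= 0.6 / sqrt(0.78 * 0.81)
= 0.6 / sqrt(0.6318)
= 0.6 / 0.794858
r_corrected = 0.7549

0.7549


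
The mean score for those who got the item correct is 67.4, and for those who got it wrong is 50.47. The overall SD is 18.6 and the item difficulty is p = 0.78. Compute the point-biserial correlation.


q = 1 - p = 0.22
rpb = ((M1 - M0) / SD) * sqrt(p * q)
rpb = ((67.4 - 50.47) / 18.6) * sqrt(0.78 * 0.22)
rpb = 0.3771

0.3771


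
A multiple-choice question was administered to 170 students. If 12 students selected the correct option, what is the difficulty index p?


Item difficulty p = number correct / total examinees
p = 12 / 170
p = 0.0706

0.0706


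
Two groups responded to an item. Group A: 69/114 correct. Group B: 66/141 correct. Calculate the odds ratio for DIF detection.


Odds_A = 69/45 = 1.5333
Odds_B = 66/75 = 0.88
OR = Odds_A / Odds_B = 1.5333 / 0.88
Exactly, OR = (69 * 75) / (45 * 66) = 5175 / 2970
OR = 1.7424

1.7424


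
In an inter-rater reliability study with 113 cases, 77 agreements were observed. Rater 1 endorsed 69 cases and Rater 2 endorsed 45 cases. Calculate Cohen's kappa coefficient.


P_o = 77/113 = 0.681416
P_e = (69*45 + 44*68) / 12769 = 0.477485
kappa = (P_o - P_e) / (1 - P_e)
kappa = (0.681416 - 0.477485) / (1 - 0.477485)
kappa = 0.3903

0.3903


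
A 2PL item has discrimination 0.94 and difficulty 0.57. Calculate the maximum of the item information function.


For 2PL, max info at theta = b = 0.57
I_max = a^2 / 4 = 0.94^2 / 4
= 0.8836 / 4
I_max = 0.2209

0.2209


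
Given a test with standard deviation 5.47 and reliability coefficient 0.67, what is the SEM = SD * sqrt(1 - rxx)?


SEM = SD * sqrt(1 - rxx)
SEM = 5.47 * sqrt(1 - 0.67)
SEM = 5.47 * sqrt(0.33) = 5.47 * 0.574456
SEM = 3.1423

3.1423


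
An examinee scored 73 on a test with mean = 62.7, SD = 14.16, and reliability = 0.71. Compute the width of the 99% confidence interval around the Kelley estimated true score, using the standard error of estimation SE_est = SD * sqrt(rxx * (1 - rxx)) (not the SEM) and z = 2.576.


True score estimate = 0.71*73 + 0.29*62.7 = 70.013
SE_est = SD * sqrt(rxx * (1 - rxx)) = 14.16 * sqrt(0.71 * 0.29) = 14.16 * sqrt(0.2059) = 6.425271
CI = T_est +/- z * SE_est, so width = 2 * z * SE_est = 2 * 2.576 * 6.425271
Width = 33.103

33.103


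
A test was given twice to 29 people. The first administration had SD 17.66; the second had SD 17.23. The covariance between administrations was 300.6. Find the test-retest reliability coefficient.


r = cov(X,Y) / (SD_X * SD_Y)
r = 300.6 / (17.66 * 17.23)
r = 300.6 / 304.2818
r = 0.9879

0.9879


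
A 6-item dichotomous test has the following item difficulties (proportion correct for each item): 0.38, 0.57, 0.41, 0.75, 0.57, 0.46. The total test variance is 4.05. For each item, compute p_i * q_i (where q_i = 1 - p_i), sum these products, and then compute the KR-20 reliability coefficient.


For each item, compute p_i * q_i:
  Item 1: 0.38 * 0.62 = 0.2356
  Item 2: 0.57 * 0.43 = 0.2451
  Item 3: 0.41 * 0.59 = 0.2419
  Item 4: 0.75 * 0.25 = 0.1875
  Item 5: 0.57 * 0.43 = 0.2451
  Item 6: 0.46 * 0.54 = 0.2484
Sum(p_i * q_i) = 0.2356 + 0.2451 + 0.2419 + 0.1875 + 0.2451 + 0.2484 = 1.4036
KR-20 = (k/(k-1)) * (1 - Sum(p_i*q_i) / Var_total)
= (6/5) * (1 - 1.4036/4.05)
= 1.2 * 0.6534
KR-20 = 0.7841

0.7841


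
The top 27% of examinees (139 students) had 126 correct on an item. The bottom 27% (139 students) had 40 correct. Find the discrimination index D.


p_upper = 126/139 = 0.9065
p_lower = 40/139 = 0.2878
D = 0.9065 - 0.2878 = 0.6187

0.6187


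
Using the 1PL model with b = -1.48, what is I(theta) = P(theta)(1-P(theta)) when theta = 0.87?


P = 1/(1+exp(-(0.87--1.48))) = 0.9129
I = P*(1-P) = 0.9129 * 0.0871
I = 0.0795

0.0795


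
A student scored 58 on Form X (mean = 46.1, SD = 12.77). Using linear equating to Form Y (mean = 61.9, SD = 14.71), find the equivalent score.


slope = SD_Y / SD_X = 14.71 / 12.77 ~ 1.1519
intercept = mean_Y - slope * mean_X = 61.9 - (14.71 / 12.77) * 46.1 ~ 8.7966
Y = slope * X + intercept. To avoid rounding drift from the rounded slope/intercept, evaluate the equivalent form Y = mean_Y + SD_Y * (X - mean_X) / SD_X at full precision:
Y = 61.9 + 14.71 * (58 - 46.1) / 12.77
Y = 61.9 + 14.71 * 11.9 / 12.77
Y = 61.9 + 175.049 / 12.77
Y = 61.9 + 13.7078
Y = 75.6078

75.6078


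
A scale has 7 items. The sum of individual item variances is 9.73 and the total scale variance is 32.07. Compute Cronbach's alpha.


alpha = (k/(k-1)) * (1 - sum(si^2)/s_total^2)
= (7/6) * (1 - 9.73/32.07)
alpha = 0.8127

0.8127


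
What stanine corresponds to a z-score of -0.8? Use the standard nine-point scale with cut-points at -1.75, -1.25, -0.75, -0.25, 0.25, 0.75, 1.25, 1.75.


Stanine boundaries: [-1.75, -1.25, -0.75, -0.25, 0.25, 0.75, 1.25, 1.75]
z = -0.8
Check each boundary:
  z >= -1.75 -> could be stanine 2
  z >= -1.25 -> could be stanine 3
  z < -0.75
  z < -0.25
  z < 0.25
  z < 0.75
  z < 1.25
  z < 1.75
Highest qualifying boundary gives stanine = 3

3


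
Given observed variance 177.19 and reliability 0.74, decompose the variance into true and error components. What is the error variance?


var_true = rxx * var_obs = 0.74 * 177.19 = 131.1206
var_error = var_obs - var_true
var_error = 177.19 - 131.1206
var_error = 46.0694

46.0694


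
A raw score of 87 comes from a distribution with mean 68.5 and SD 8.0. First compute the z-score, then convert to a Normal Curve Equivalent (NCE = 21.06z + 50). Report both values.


z = (X - mean) / SD = (87 - 68.5) / 8.0
z = 18.5 / 8.0
z = 2.3125
NCE = NCE = 21.06z + 50
Carry z at full precision (z = 18.5 / 8.0) into the conversion:
NCE = 21.06 * (18.5 / 8.0) + 50 = 389.61 / 8.0 + 50
NCE = 48.7012 + 50
NCE = 98.7012

98.7012


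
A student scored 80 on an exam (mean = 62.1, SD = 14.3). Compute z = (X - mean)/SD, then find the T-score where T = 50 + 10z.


z = (X - mean) / SD = (80 - 62.1) / 14.3
z = 17.9 / 14.3
z = 1.2517
T-score = T = 50 + 10z
Carry z at full precision (z = 17.9 / 14.3) into the conversion:
T-score = 50 + 10 * (17.9 / 14.3) = 50 + 179 / 14.3
T-score = 50 + 12.5175
T-score = 62.5175

62.5175


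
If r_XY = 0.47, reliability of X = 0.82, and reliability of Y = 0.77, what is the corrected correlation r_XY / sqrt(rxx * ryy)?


r_corrected = rxy / sqrt(rxx * ryy)
= 0.47 / sqrt(0.82 * 0.77)
= 0.47 / sqrt(0.6314)
= 0.47 / 0.794607
r_corrected = 0.5915

0.5915


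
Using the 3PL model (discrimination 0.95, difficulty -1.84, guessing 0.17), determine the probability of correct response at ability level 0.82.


logit = 0.95*(0.82 - -1.84) = 2.527
P* = 1/(1 + exp(-2.527)) = 0.926
P = 0.17 + (1 - 0.17) * 0.926
P = 0.9386

0.9386


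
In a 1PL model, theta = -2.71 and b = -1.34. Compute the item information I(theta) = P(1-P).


P = 1/(1+exp(-(-2.71--1.34))) = 0.2026
I = P*(1-P) = 0.2026 * 0.7974
I = 0.1616

0.1616


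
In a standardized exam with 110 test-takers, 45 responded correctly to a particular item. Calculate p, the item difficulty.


Item difficulty p = number correct / total examinees
p = 45 / 110
p = 0.4091

0.4091


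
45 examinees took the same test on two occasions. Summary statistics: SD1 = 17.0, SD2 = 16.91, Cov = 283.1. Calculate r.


r = cov(X,Y) / (SD_X * SD_Y)
r = 283.1 / (17.0 * 16.91)
r = 283.1 / 287.47
r = 0.9848

0.9848


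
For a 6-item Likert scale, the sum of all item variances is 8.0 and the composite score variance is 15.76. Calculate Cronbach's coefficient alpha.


alpha = (k/(k-1)) * (1 - sum(si^2)/s_total^2)
= (6/5) * (1 - 8.0/15.76)
alpha = 0.5909

0.5909


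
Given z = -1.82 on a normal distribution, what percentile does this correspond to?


CDF(z) = 0.5 * (1 + erf(z/sqrt(2)))
erf(-1.2869) = -0.9312
CDF = 0.0344
Percentile rank = 0.0344 * 100 = 3.44

3.44


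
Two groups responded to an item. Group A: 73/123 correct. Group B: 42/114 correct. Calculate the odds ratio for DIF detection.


Odds_A = 73/50 = 1.46
Odds_B = 42/72 = 0.5833
OR = Odds_A / Odds_B = 1.46 / 0.5833
Exactly, OR = (73 * 72) / (50 * 42) = 5256 / 2100
OR = 2.5029

2.5029


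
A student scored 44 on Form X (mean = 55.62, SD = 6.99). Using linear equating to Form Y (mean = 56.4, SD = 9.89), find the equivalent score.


slope = SD_Y / SD_X = 9.89 / 6.99 ~ 1.4149
intercept = mean_Y - slope * mean_X = 56.4 - (9.89 / 6.99) * 55.62 ~ -22.2955
Y = slope * X + intercept. To avoid rounding drift from the rounded slope/intercept, evaluate the equivalent form Y = mean_Y + SD_Y * (X - mean_X) / SD_X at full precision:
Y = 56.4 + 9.89 * (44 - 55.62) / 6.99
Y = 56.4 - 9.89 * 11.62 / 6.99
Y = 56.4 - 114.9218 / 6.99
Y = 56.4 - 16.4409
Y = 39.9591

39.9591


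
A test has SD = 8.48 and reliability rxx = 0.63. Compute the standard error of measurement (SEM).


SEM = SD * sqrt(1 - rxx)
SEM = 8.48 * sqrt(1 - 0.63)
SEM = 8.48 * sqrt(0.37) = 8.48 * 0.608276
SEM = 5.1582

5.1582


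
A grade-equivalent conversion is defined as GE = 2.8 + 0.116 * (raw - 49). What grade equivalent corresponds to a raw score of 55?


raw - median = 55 - 49 = 6
slope * diff = 0.116 * 6 = 0.696
GE = 2.8 + 0.696
GE = 3.496

3.496


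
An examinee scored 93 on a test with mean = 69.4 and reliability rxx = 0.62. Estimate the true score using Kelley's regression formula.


T_est = rxx * X + (1 - rxx) * mean
T_est = 0.62 * 93 + 0.38 * 69.4
T_est = 57.66 + 26.372
T_est = 84.032

84.032


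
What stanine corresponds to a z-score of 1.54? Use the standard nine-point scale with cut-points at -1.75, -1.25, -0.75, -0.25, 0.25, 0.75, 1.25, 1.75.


Stanine boundaries: [-1.75, -1.25, -0.75, -0.25, 0.25, 0.75, 1.25, 1.75]
z = 1.54
Check each boundary:
  z >= -1.75 -> could be stanine 2
  z >= -1.25 -> could be stanine 3
  z >= -0.75 -> could be stanine 4
  z >= -0.25 -> could be stanine 5
  z >= 0.25 -> could be stanine 6
  z >= 0.75 -> could be stanine 7
  z >= 1.25 -> could be stanine 8
  z < 1.75
Highest qualifying boundary gives stanine = 8

8


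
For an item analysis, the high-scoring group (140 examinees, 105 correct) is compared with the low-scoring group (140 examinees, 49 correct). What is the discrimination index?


p_upper = 105/140 = 0.75
p_lower = 49/140 = 0.35
D = 0.75 - 0.35 = 0.4

0.4


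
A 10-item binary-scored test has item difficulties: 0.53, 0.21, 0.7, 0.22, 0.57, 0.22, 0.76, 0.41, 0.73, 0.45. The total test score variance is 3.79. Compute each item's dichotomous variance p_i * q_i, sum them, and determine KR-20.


For each item, compute p_i * q_i:
  Item 1: 0.53 * 0.47 = 0.2491
  Item 2: 0.21 * 0.79 = 0.1659
  Item 3: 0.7 * 0.3 = 0.21
  Item 4: 0.22 * 0.78 = 0.1716
  Item 5: 0.57 * 0.43 = 0.2451
  Item 6: 0.22 * 0.78 = 0.1716
  Item 7: 0.76 * 0.24 = 0.1824
  Item 8: 0.41 * 0.59 = 0.2419
  Item 9: 0.73 * 0.27 = 0.1971
  Item 10: 0.45 * 0.55 = 0.2475
Sum(p_i * q_i) = 0.2491 + 0.1659 + 0.21 + 0.1716 + 0.2451 + 0.1716 + 0.1824 + 0.2419 + 0.1971 + 0.2475 = 2.0822
KR-20 = (k/(k-1)) * (1 - Sum(p_i*q_i) / Var_total)
= (10/9) * (1 - 2.0822/3.79)
= 1.1111 * 0.4506
KR-20 = 0.5007

0.5007


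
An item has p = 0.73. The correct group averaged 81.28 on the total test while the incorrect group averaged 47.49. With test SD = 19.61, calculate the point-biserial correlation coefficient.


q = 1 - p = 0.27
rpb = ((M1 - M0) / SD) * sqrt(p * q)
rpb = ((81.28 - 47.49) / 19.61) * sqrt(0.73 * 0.27)
rpb = 0.765

0.765


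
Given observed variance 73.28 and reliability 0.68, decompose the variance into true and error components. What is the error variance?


var_true = rxx * var_obs = 0.68 * 73.28 = 49.8304
var_error = var_obs - var_true
var_error = 73.28 - 49.8304
var_error = 23.4496

23.4496


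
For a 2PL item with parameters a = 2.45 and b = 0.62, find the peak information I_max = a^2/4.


For 2PL, max info at theta = b = 0.62
I_max = a^2 / 4 = 2.45^2 / 4
= 6.0025 / 4
I_max = 1.5006

1.5006


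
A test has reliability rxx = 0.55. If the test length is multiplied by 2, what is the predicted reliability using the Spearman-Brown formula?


r_new = (n * rxx) / (1 + (n-1) * rxx)
r_new = (2 * 0.55) / (1 + 1 * 0.55)
r_new = 1.1 / 1.55
r_new = 0.7097

0.7097


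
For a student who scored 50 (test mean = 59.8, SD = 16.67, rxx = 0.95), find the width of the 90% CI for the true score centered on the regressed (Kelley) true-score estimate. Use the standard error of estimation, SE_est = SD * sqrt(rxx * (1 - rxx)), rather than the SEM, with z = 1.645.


True score estimate = 0.95*50 + 0.05*59.8 = 50.49
SE_est = SD * sqrt(rxx * (1 - rxx)) = 16.67 * sqrt(0.95 * 0.05) = 16.67 * sqrt(0.0475) = 3.633142
CI = T_est +/- z * SE_est, so width = 2 * z * SE_est = 2 * 1.645 * 3.633142
Width = 11.953

11.953


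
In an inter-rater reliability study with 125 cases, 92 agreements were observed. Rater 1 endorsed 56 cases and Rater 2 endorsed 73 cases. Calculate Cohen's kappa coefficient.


P_o = 92/125 = 0.736
P_e = (56*73 + 69*52) / 15625 = 0.491264
kappa = (P_o - P_e) / (1 - P_e)
kappa = (0.736 - 0.491264) / (1 - 0.491264)
kappa = 0.4811

0.4811


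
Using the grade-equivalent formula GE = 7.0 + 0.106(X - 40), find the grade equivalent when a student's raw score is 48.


raw - median = 48 - 40 = 8
slope * diff = 0.106 * 8 = 0.848
GE = 7.0 + 0.848
GE = 7.848

7.848


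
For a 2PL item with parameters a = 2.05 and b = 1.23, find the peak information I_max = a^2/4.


For 2PL, max info at theta = b = 1.23
I_max = a^2 / 4 = 2.05^2 / 4
= 4.2025 / 4
I_max = 1.0506

1.0506


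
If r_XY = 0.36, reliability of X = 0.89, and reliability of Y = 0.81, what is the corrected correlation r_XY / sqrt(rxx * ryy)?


r_corrected = rxy / sqrt(rxx * ryy)
= 0.36 / sqrt(0.89 * 0.81)
= 0.36 / sqrt(0.7209)
= 0.36 / 0.849058
r_corrected = 0.424

0.424


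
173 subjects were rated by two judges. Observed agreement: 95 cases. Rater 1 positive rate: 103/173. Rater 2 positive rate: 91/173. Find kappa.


P_o = 95/173 = 0.549133
P_e = (103*91 + 70*82) / 29929 = 0.504962
kappa = (P_o - P_e) / (1 - P_e)
kappa = (0.549133 - 0.504962) / (1 - 0.504962)
kappa = 0.0892

0.0892


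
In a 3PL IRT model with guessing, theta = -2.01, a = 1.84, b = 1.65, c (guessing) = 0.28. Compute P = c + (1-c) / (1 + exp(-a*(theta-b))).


logit = 1.84*(-2.01 - 1.65) = -6.7344
P* = 1/(1 + exp(--6.7344)) = 0.0012
P = 0.28 + (1 - 0.28) * 0.0012
P = 0.2809

0.2809


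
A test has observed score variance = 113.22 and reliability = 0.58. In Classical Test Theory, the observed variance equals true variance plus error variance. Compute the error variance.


var_true = rxx * var_obs = 0.58 * 113.22 = 65.6676
var_error = var_obs - var_true
var_error = 113.22 - 65.6676
var_error = 47.5524

47.5524


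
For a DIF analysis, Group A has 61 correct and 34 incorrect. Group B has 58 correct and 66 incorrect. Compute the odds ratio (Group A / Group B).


Odds_A = 61/34 = 1.7941
Odds_B = 58/66 = 0.8788
OR = Odds_A / Odds_B = 1.7941 / 0.8788
Exactly, OR = (61 * 66) / (34 * 58) = 4026 / 1972
OR = 2.0416

2.0416


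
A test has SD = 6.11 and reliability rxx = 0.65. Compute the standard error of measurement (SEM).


SEM = SD * sqrt(1 - rxx)
SEM = 6.11 * sqrt(1 - 0.65)
SEM = 6.11 * sqrt(0.35) = 6.11 * 0.591608
SEM = 3.6147

3.6147


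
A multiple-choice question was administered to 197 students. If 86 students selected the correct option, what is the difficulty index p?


Item difficulty p = number correct / total examinees
p = 86 / 197
p = 0.4365

0.4365


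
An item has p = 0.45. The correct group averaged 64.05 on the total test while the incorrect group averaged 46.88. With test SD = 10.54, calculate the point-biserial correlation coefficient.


q = 1 - p = 0.55
rpb = ((M1 - M0) / SD) * sqrt(p * q)
rpb = ((64.05 - 46.88) / 10.54) * sqrt(0.45 * 0.55)
rpb = 0.8104

0.8104


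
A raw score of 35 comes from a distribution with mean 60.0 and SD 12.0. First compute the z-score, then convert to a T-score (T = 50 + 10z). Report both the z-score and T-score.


z = (X - mean) / SD = (35 - 60.0) / 12.0
z = -25.0 / 12.0
z = -2.0833
T-score = T = 50 + 10z
Carry z at full precision (z = -25.0 / 12.0) into the conversion:
T-score = 50 + 10 * (-25.0 / 12.0) = 50 + -250 / 12.0
T-score = 50 + -20.8333
T-score = 29.1667

29.1667


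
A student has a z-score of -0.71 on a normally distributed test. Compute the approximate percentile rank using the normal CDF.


CDF(z) = 0.5 * (1 + erf(z/sqrt(2)))
erf(-0.502) = -0.5223
CDF = 0.2389
Percentile rank = 0.2389 * 100 = 23.89

23.89


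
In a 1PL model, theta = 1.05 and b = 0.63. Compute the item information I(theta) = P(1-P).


P = 1/(1+exp(-(1.05-0.63))) = 0.6035
I = P*(1-P) = 0.6035 * 0.3965
I = 0.2393

0.2393


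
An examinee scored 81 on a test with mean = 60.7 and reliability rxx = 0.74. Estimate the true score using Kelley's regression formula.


T_est = rxx * X + (1 - rxx) * mean
T_est = 0.74 * 81 + 0.26 * 60.7
T_est = 59.94 + 15.782
T_est = 75.722

75.722


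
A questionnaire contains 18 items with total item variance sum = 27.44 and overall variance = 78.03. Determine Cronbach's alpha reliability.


alpha = (k/(k-1)) * (1 - sum(si^2)/s_total^2)
= (18/17) * (1 - 27.44/78.03)
alpha = 0.6865

0.6865


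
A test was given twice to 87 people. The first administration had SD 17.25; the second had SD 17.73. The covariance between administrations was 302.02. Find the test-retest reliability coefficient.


r = cov(X,Y) / (SD_X * SD_Y)
r = 302.02 / (17.25 * 17.73)
r = 302.02 / 305.8425
r = 0.9875

0.9875


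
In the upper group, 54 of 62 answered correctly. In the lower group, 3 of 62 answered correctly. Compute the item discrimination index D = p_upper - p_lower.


p_upper = 54/62 = 0.871
p_lower = 3/62 = 0.0484
D = 0.871 - 0.0484 = 0.8226

0.8226


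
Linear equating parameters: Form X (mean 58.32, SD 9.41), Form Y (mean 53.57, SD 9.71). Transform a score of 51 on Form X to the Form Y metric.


slope = SD_Y / SD_X = 9.71 / 9.41 ~ 1.0319
intercept = mean_Y - slope * mean_X = 53.57 - (9.71 / 9.41) * 58.32 ~ -6.6093
Y = slope * X + intercept. To avoid rounding drift from the rounded slope/intercept, evaluate the equivalent form Y = mean_Y + SD_Y * (X - mean_X) / SD_X at full precision:
Y = 53.57 + 9.71 * (51 - 58.32) / 9.41
Y = 53.57 - 9.71 * 7.32 / 9.41
Y = 53.57 - 71.0772 / 9.41
Y = 53.57 - 7.5534
Y = 46.0166

46.0166


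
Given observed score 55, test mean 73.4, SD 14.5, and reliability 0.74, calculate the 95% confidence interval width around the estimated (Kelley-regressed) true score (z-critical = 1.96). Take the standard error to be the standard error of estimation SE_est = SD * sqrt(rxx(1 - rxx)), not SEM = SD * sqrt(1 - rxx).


True score estimate = 0.74*55 + 0.26*73.4 = 59.784
SE_est = SD * sqrt(rxx * (1 - rxx)) = 14.5 * sqrt(0.74 * 0.26) = 14.5 * sqrt(0.1924) = 6.360197
CI = T_est +/- z * SE_est, so width = 2 * z * SE_est = 2 * 1.96 * 6.360197
Width = 24.932

24.932


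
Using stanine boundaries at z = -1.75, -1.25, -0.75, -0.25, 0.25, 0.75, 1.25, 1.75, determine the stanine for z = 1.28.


Stanine boundaries: [-1.75, -1.25, -0.75, -0.25, 0.25, 0.75, 1.25, 1.75]
z = 1.28
Check each boundary:
  z >= -1.75 -> could be stanine 2
  z >= -1.25 -> could be stanine 3
  z >= -0.75 -> could be stanine 4
  z >= -0.25 -> could be stanine 5
  z >= 0.25 -> could be stanine 6
  z >= 0.75 -> could be stanine 7
  z >= 1.25 -> could be stanine 8
  z < 1.75
Highest qualifying boundary gives stanine = 8

8


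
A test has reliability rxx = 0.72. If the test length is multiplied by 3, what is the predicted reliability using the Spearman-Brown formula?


r_new = (n * rxx) / (1 + (n-1) * rxx)
r_new = (3 * 0.72) / (1 + 2 * 0.72)
r_new = 2.16 / 2.44
r_new = 0.8852

0.8852


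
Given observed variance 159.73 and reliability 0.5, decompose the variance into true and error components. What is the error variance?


var_true = rxx * var_obs = 0.5 * 159.73 = 79.865
var_error = var_obs - var_true
var_error = 159.73 - 79.865
var_error = 79.865

79.865


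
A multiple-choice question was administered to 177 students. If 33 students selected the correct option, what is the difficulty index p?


Item difficulty p = number correct / total examinees
p = 33 / 177
p = 0.1864

0.1864


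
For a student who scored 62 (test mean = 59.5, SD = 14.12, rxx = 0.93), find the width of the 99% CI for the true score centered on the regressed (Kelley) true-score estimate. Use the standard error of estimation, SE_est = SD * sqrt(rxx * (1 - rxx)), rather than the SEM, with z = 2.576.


True score estimate = 0.93*62 + 0.07*59.5 = 61.825
SE_est = SD * sqrt(rxx * (1 - rxx)) = 14.12 * sqrt(0.93 * 0.07) = 14.12 * sqrt(0.0651) = 3.602676
CI = T_est +/- z * SE_est, so width = 2 * z * SE_est = 2 * 2.576 * 3.602676
Width = 18.561

18.561


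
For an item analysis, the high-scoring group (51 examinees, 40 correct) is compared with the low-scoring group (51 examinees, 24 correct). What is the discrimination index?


p_upper = 40/51 = 0.7843
p_lower = 24/51 = 0.4706
D = 0.7843 - 0.4706 = 0.3137

0.3137


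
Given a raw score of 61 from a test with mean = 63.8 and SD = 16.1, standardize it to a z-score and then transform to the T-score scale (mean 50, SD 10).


z = (X - mean) / SD = (61 - 63.8) / 16.1
z = -2.8 / 16.1
z = -0.1739
T-score = T = 50 + 10z
Carry z at full precision (z = -2.8 / 16.1) into the conversion:
T-score = 50 + 10 * (-2.8 / 16.1) = 50 + -28 / 16.1
T-score = 50 + -1.7391
T-score = 48.2609

48.2609


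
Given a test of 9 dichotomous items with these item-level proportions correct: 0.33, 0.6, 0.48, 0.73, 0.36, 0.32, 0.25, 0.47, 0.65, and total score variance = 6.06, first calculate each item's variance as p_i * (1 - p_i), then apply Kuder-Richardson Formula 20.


For each item, compute p_i * q_i:
  Item 1: 0.33 * 0.67 = 0.2211
  Item 2: 0.6 * 0.4 = 0.24
  Item 3: 0.48 * 0.52 = 0.2496
  Item 4: 0.73 * 0.27 = 0.1971
  Item 5: 0.36 * 0.64 = 0.2304
  Item 6: 0.32 * 0.68 = 0.2176
  Item 7: 0.25 * 0.75 = 0.1875
  Item 8: 0.47 * 0.53 = 0.2491
  Item 9: 0.65 * 0.35 = 0.2275
Sum(p_i * q_i) = 0.2211 + 0.24 + 0.2496 + 0.1971 + 0.2304 + 0.2176 + 0.1875 + 0.2491 + 0.2275 = 2.0199
KR-20 = (k/(k-1)) * (1 - Sum(p_i*q_i) / Var_total)
= (9/8) * (1 - 2.0199/6.06)
= 1.125 * 0.6667
KR-20 = 0.75

0.75


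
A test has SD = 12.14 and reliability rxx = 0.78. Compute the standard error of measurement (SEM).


SEM = SD * sqrt(1 - rxx)
SEM = 12.14 * sqrt(1 - 0.78)
SEM = 12.14 * sqrt(0.22) = 12.14 * 0.469042
SEM = 5.6942

5.6942


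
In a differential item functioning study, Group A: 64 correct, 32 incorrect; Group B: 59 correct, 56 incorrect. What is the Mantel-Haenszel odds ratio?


Odds_A = 64/32 = 2.0
Odds_B = 59/56 = 1.0536
OR = Odds_A / Odds_B = 2.0 / 1.0536
Exactly, OR = (64 * 56) / (32 * 59) = 3584 / 1888
OR = 1.8983

1.8983


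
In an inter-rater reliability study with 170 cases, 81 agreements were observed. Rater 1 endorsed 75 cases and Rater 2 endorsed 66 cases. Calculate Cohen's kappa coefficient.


P_o = 81/170 = 0.476471
P_e = (75*66 + 95*104) / 28900 = 0.513149
kappa = (P_o - P_e) / (1 - P_e)
kappa = (0.476471 - 0.513149) / (1 - 0.513149)
kappa = -0.0753

-0.0753


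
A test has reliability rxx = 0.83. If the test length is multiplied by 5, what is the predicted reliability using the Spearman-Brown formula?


r_new = (n * rxx) / (1 + (n-1) * rxx)
r_new = (5 * 0.83) / (1 + 4 * 0.83)
r_new = 4.15 / 4.32
r_new = 0.9606

0.9606


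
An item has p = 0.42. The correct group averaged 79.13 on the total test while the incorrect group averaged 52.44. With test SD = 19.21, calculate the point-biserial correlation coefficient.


q = 1 - p = 0.58
rpb = ((M1 - M0) / SD) * sqrt(p * q)
rpb = ((79.13 - 52.44) / 19.21) * sqrt(0.42 * 0.58)
rpb = 0.6857

0.6857


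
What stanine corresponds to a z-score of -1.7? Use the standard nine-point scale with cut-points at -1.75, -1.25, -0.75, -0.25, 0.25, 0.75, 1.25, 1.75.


Stanine boundaries: [-1.75, -1.25, -0.75, -0.25, 0.25, 0.75, 1.25, 1.75]
z = -1.7
Check each boundary:
  z >= -1.75 -> could be stanine 2
  z < -1.25
  z < -0.75
  z < -0.25
  z < 0.25
  z < 0.75
  z < 1.25
  z < 1.75
Highest qualifying boundary gives stanine = 2

2


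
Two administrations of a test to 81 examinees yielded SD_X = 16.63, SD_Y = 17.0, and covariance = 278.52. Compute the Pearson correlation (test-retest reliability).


r = cov(X,Y) / (SD_X * SD_Y)
r = 278.52 / (16.63 * 17.0)
r = 278.52 / 282.71
r = 0.9852

0.9852


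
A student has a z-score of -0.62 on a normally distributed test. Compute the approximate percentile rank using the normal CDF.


CDF(z) = 0.5 * (1 + erf(z/sqrt(2)))
erf(-0.4384) = -0.4647
CDF = 0.2676
Percentile rank = 0.2676 * 100 = 26.76

26.76


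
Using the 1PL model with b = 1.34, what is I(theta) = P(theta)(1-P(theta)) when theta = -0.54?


P = 1/(1+exp(-(-0.54-1.34))) = 0.1324
I = P*(1-P) = 0.1324 * 0.8676
I = 0.1149

0.1149


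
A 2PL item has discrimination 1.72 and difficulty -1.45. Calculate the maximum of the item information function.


For 2PL, max info at theta = b = -1.45
I_max = a^2 / 4 = 1.72^2 / 4
= 2.9584 / 4
I_max = 0.7396

0.7396


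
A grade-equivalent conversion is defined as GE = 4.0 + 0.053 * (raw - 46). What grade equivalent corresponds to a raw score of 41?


raw - median = 41 - 46 = -5
slope * diff = 0.053 * -5 = -0.265
GE = 4.0 + -0.265
GE = 3.735

3.735


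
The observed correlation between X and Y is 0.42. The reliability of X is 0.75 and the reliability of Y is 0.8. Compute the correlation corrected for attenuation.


r_corrected = rxy / sqrt(rxx * ryy)
= 0.42 / sqrt(0.75 * 0.8)
= 0.42 / sqrt(0.6)
= 0.42 / 0.774597
r_corrected = 0.5422

0.5422


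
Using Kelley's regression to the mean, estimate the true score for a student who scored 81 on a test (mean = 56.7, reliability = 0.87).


T_est = rxx * X + (1 - rxx) * mean
T_est = 0.87 * 81 + 0.13 * 56.7
T_est = 70.47 + 7.371
T_est = 77.841

77.841


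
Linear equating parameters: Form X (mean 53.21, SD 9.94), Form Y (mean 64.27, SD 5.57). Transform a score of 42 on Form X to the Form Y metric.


slope = SD_Y / SD_X = 5.57 / 9.94 ~ 0.5604
intercept = mean_Y - slope * mean_X = 64.27 - (5.57 / 9.94) * 53.21 ~ 34.4531
Y = slope * X + intercept. To avoid rounding drift from the rounded slope/intercept, evaluate the equivalent form Y = mean_Y + SD_Y * (X - mean_X) / SD_X at full precision:
Y = 64.27 + 5.57 * (42 - 53.21) / 9.94
Y = 64.27 - 5.57 * 11.21 / 9.94
Y = 64.27 - 62.4397 / 9.94
Y = 64.27 - 6.2817
Y = 57.9883

57.9883


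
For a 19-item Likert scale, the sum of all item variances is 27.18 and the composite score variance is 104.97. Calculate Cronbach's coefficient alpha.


alpha = (k/(k-1)) * (1 - sum(si^2)/s_total^2)
= (19/18) * (1 - 27.18/104.97)
alpha = 0.7822

0.7822


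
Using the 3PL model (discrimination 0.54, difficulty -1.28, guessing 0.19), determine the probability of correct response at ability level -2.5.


logit = 0.54*(-2.5 - -1.28) = -0.6588
P* = 1/(1 + exp(--0.6588)) = 0.341
P = 0.19 + (1 - 0.19) * 0.341
P = 0.4662

0.4662


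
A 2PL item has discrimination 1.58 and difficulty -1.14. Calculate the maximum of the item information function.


For 2PL, max info at theta = b = -1.14
I_max = a^2 / 4 = 1.58^2 / 4
= 2.4964 / 4
I_max = 0.6241

0.6241


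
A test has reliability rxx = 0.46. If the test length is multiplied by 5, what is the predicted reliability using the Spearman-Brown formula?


r_new = (n * rxx) / (1 + (n-1) * rxx)
r_new = (5 * 0.46) / (1 + 4 * 0.46)
r_new = 2.3 / 2.84
r_new = 0.8099

0.8099


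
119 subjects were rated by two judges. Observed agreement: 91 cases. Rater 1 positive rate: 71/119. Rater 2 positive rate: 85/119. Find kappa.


P_o = 91/119 = 0.764706
P_e = (71*85 + 48*34) / 14161 = 0.541417
kappa = (P_o - P_e) / (1 - P_e)
kappa = (0.764706 - 0.541417) / (1 - 0.541417)
kappa = 0.4869

0.4869


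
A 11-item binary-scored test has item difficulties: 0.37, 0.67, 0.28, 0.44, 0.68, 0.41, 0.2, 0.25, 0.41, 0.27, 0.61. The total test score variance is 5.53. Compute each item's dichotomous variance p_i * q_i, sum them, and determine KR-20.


For each item, compute p_i * q_i:
  Item 1: 0.37 * 0.63 = 0.2331
  Item 2: 0.67 * 0.33 = 0.2211
  Item 3: 0.28 * 0.72 = 0.2016
  Item 4: 0.44 * 0.56 = 0.2464
  Item 5: 0.68 * 0.32 = 0.2176
  Item 6: 0.41 * 0.59 = 0.2419
  Item 7: 0.2 * 0.8 = 0.16
  Item 8: 0.25 * 0.75 = 0.1875
  Item 9: 0.41 * 0.59 = 0.2419
  Item 10: 0.27 * 0.73 = 0.1971
  Item 11: 0.61 * 0.39 = 0.2379
Sum(p_i * q_i) = 0.2331 + 0.2211 + 0.2016 + 0.2464 + 0.2176 + 0.2419 + 0.16 + 0.1875 + 0.2419 + 0.1971 + 0.2379 = 2.3861
KR-20 = (k/(k-1)) * (1 - Sum(p_i*q_i) / Var_total)
= (11/10) * (1 - 2.3861/5.53)
= 1.1 * 0.5685
KR-20 = 0.6254

0.6254


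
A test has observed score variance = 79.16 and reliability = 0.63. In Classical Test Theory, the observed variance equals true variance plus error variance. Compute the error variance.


var_true = rxx * var_obs = 0.63 * 79.16 = 49.8708
var_error = var_obs - var_true
var_error = 79.16 - 49.8708
var_error = 29.2892

29.2892


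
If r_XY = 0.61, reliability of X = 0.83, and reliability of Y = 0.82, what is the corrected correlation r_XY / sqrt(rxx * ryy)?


r_corrected = rxy / sqrt(rxx * ryy)
= 0.61 / sqrt(0.83 * 0.82)
= 0.61 / sqrt(0.6806)
= 0.61 / 0.824985
r_corrected = 0.7394

0.7394


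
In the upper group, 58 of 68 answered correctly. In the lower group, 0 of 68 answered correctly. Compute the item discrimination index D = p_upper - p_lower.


p_upper = 58/68 = 0.8529
p_lower = 0/68 = 0.0
D = 0.8529 - 0.0 = 0.8529

0.8529


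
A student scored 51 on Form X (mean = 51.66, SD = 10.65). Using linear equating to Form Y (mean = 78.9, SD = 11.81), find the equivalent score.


slope = SD_Y / SD_X = 11.81 / 10.65 ~ 1.1089
intercept = mean_Y - slope * mean_X = 78.9 - (11.81 / 10.65) * 51.66 ~ 21.6132
Y = slope * X + intercept. To avoid rounding drift from the rounded slope/intercept, evaluate the equivalent form Y = mean_Y + SD_Y * (X - mean_X) / SD_X at full precision:
Y = 78.9 + 11.81 * (51 - 51.66) / 10.65
Y = 78.9 - 11.81 * 0.66 / 10.65
Y = 78.9 - 7.7946 / 10.65
Y = 78.9 - 0.7319
Y = 78.1681

78.1681


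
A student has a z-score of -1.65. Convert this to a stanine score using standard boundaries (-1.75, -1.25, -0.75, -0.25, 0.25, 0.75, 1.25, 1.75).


Stanine boundaries: [-1.75, -1.25, -0.75, -0.25, 0.25, 0.75, 1.25, 1.75]
z = -1.65
Check each boundary:
  z >= -1.75 -> could be stanine 2
  z < -1.25
  z < -0.75
  z < -0.25
  z < 0.25
  z < 0.75
  z < 1.25
  z < 1.75
Highest qualifying boundary gives stanine = 2

2


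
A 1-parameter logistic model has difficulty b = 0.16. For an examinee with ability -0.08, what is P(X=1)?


theta - b = -0.08 - 0.16 = -0.24
exp(-(theta - b)) = exp(0.24) = 1.2712
P = 1 / (1 + 1.2712)
P = 0.4403

0.4403


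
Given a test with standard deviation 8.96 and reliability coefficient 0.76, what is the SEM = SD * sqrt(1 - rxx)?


SEM = SD * sqrt(1 - rxx)
SEM = 8.96 * sqrt(1 - 0.76)
SEM = 8.96 * sqrt(0.24) = 8.96 * 0.489898
SEM = 4.3895

4.3895


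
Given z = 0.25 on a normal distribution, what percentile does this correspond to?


CDF(z) = 0.5 * (1 + erf(z/sqrt(2)))
erf(0.1768) = 0.1974
CDF = 0.5987
Percentile rank = 0.5987 * 100 = 59.87

59.87


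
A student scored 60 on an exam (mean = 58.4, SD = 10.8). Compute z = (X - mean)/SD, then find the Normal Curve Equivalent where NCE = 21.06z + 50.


z = (X - mean) / SD = (60 - 58.4) / 10.8
z = 1.6 / 10.8
z = 0.1481
NCE = NCE = 21.06z + 50
Carry z at full precision (z = 1.6 / 10.8) into the conversion:
NCE = 21.06 * (1.6 / 10.8) + 50 = 33.696 / 10.8 + 50
NCE = 3.12 + 50
NCE = 53.12

53.12


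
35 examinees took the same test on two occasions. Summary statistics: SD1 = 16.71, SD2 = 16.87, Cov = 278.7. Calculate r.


r = cov(X,Y) / (SD_X * SD_Y)
r = 278.7 / (16.71 * 16.87)
r = 278.7 / 281.8977
r = 0.9887

0.9887


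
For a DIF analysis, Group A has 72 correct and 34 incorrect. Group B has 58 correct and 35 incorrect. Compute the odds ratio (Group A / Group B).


Odds_A = 72/34 = 2.1176
Odds_B = 58/35 = 1.6571
OR = Odds_A / Odds_B = 2.1176 / 1.6571
Exactly, OR = (72 * 35) / (34 * 58) = 2520 / 1972
OR = 1.2779

1.2779


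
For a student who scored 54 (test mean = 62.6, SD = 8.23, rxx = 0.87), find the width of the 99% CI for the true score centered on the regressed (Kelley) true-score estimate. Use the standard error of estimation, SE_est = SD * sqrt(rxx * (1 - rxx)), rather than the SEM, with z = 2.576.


True score estimate = 0.87*54 + 0.13*62.6 = 55.118
SE_est = SD * sqrt(rxx * (1 - rxx)) = 8.23 * sqrt(0.87 * 0.13) = 8.23 * sqrt(0.1131) = 2.767777
CI = T_est +/- z * SE_est, so width = 2 * z * SE_est = 2 * 2.576 * 2.767777
Width = 14.2596

14.2596


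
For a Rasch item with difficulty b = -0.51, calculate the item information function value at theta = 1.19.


P = 1/(1+exp(-(1.19--0.51))) = 0.8455
I = P*(1-P) = 0.8455 * 0.1545
I = 0.1306

0.1306


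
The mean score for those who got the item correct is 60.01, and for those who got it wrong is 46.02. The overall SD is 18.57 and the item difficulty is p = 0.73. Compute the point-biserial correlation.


q = 1 - p = 0.27
rpb = ((M1 - M0) / SD) * sqrt(p * q)
rpb = ((60.01 - 46.02) / 18.57) * sqrt(0.73 * 0.27)
rpb = 0.3345

0.3345


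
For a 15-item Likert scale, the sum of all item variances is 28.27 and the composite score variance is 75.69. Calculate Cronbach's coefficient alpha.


alpha = (k/(k-1)) * (1 - sum(si^2)/s_total^2)
= (15/14) * (1 - 28.27/75.69)
alpha = 0.6713

0.6713


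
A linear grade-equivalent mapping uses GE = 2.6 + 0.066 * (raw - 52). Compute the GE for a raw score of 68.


raw - median = 68 - 52 = 16
slope * diff = 0.066 * 16 = 1.056
GE = 2.6 + 1.056
GE = 3.656

3.656


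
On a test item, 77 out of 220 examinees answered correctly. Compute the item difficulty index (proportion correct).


Item difficulty p = number correct / total examinees
p = 77 / 220
p = 0.35

0.35


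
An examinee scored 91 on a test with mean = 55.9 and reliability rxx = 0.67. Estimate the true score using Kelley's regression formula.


T_est = rxx * X + (1 - rxx) * mean
T_est = 0.67 * 91 + 0.33 * 55.9
T_est = 60.97 + 18.447
T_est = 79.417

79.417
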